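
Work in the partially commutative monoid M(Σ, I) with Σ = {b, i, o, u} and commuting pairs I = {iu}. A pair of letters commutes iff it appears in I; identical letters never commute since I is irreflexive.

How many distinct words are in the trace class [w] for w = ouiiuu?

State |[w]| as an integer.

0(o) covers ∅
1(u) covers 0:o
2(i) covers 0:o
3(i) covers 2:i
4(u) covers 1:u
5(u) covers 4:u
floor of heap: 0:o
completions by unplaced set U, small U first (add the entries for U minus each lowest piece of U):
  |U|=1: {3}:1  {5}:1
  |U|=2: {2,3}:1  {3,5}:2  {4,5}:1
  |U|=3: {1,4,5}:1  {2,3,5}:3  {3,4,5}:3
  |U|=4: {1,3,4,5}:4  {2,3,4,5}:6
  start at 0(o): 10

10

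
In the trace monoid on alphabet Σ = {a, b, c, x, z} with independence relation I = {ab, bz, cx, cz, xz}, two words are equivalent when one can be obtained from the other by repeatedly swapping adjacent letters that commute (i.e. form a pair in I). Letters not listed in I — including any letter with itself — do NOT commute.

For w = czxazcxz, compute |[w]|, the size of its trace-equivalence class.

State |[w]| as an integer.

72

drop 0:c onto floor
drop 1:z onto floor
drop 2:x onto floor
drop 3:a onto {0:c, 1:z, 2:x}
drop 4:z onto {3:a}
drop 5:c onto {3:a}
drop 6:x onto {3:a}
drop 7:z onto {4:z}
ground layer = {0:c, 1:z, 2:x}
drop-orders for the pieces not yet dropped (sum over which currently-grounded one goes next):
  1 to go: {5} 1  {6} 1  {7} 1
  2 to go: {4,7} 1  {5,6} 2  {5,7} 2  {6,7} 2
  3 to go: {4,5,7} 3  {4,6,7} 3  {5,6,7} 6
  4 to go: {4,5,6,7} 12
  5 to go: {3,4,5,6,7} 12
  6 to go: {0,3,4,5,6,7} 12  {1,3,4,5,6,7} 12  {2,3,4,5,6,7} 12
  if 0:c drops first: 24 orders
  if 1:z drops first: 24 orders
  if 2:x drops first: 24 orders
heap linearizations: 72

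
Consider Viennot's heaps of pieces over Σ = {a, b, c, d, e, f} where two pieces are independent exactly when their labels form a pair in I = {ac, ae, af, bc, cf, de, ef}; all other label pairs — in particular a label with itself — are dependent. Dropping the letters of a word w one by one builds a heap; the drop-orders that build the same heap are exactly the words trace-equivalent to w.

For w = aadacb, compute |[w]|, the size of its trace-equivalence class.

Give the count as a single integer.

3

piece 0:a — minimal
piece 1:a rests on {0:a}
piece 2:d rests on {1:a}
piece 3:a rests on {2:d}
piece 4:c rests on {2:d}
piece 5:b rests on {3:a}
minimal pieces: {0:a}
ways to finish when only these pieces remain (= sum over removing one remaining piece with nothing left below it):
  1 left: {4}→1  {5}→1
  2 left: {3,5}→1  {4,5}→2
  3 left: {3,4,5}→3
  4 left: {2,3,4,5}→3
  placing 0:a first → 3 extensions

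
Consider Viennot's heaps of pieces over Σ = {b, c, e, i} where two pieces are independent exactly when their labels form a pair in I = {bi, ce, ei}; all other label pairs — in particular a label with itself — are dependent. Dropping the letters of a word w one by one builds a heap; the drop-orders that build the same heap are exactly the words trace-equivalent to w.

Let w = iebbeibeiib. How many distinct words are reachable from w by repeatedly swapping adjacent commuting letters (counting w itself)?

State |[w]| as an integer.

330

0(i) covers ∅
1(e) covers ∅
2(b) covers 1:e
3(b) covers 2:b
4(e) covers 3:b
5(i) covers 0:i
6(b) covers 4:e
7(e) covers 6:b
8(i) covers 5:i
9(i) covers 8:i
10(b) covers 7:e
floor of heap: 0:i, 1:e
completions by unplaced set U, small U first (add the entries for U minus each lowest piece of U):
  |U|=1: {9}:1  {10}:1
  |U|=2: {7,10}:1  {8,9}:1  {9,10}:2
  |U|=3: {5,8,9}:1  {6,7,10}:1  {7,9,10}:3  {8,9,10}:3
  |U|=4: {0,5,8,9}:1  {4,6,7,10}:1  {5,8,9,10}:4  {6,7,9,10}:4  {7,8,9,10}:6
  |U|=5: {0,5,8,9,10}:5  {3,4,6,7,10}:1  {4,6,7,9,10}:5  {5,7,8,9,10}:10  {6,7,8,9,10}:10
  |U|=6: {0,5,7,8,9,10}:15  {2,3,4,6,7,10}:1  {3,4,6,7,9,10}:6  {4,6,7,8,9,10}:15  {5,6,7,8,9,10}:20
  |U|=7: {0,5,6,7,8,9,10}:35  {1,2,3,4,6,7,10}:1  {2,3,4,6,7,9,10}:7  {3,4,6,7,8,9,10}:21  {4,5,6,7,8,9,10}:35
  |U|=8: {0,4,5,6,7,8,9,10}:70  {1,2,3,4,6,7,9,10}:8  {2,3,4,6,7,8,9,10}:28  {3,4,5,6,7,8,9,10}:56
  |U|=9: {0,3,4,5,6,7,8,9,10}:126  {1,2,3,4,6,7,8,9,10}:36  {2,3,4,5,6,7,8,9,10}:84
  start at 0(i): 120
  start at 1(e): 210
sum over floor = 330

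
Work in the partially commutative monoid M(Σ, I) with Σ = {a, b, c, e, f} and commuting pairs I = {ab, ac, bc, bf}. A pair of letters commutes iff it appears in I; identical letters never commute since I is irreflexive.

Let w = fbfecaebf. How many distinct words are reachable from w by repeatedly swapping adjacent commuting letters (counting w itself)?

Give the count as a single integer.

12

0(f) covers ∅
1(b) covers ∅
2(f) covers 0:f
3(e) covers 1:b, 2:f
4(c) covers 3:e
5(a) covers 3:e
6(e) covers 4:c, 5:a
7(b) covers 6:e
8(f) covers 6:e
floor of heap: 0:f, 1:b
completions by unplaced set U, small U first (add the entries for U minus each lowest piece of U):
  |U|=1: {7}:1  {8}:1
  |U|=2: {7,8}:2
  |U|=3: {6,7,8}:2
  |U|=4: {4,6,7,8}:2  {5,6,7,8}:2
  |U|=5: {4,5,6,7,8}:4
  |U|=6: {3,4,5,6,7,8}:4
  |U|=7: {1,3,4,5,6,7,8}:4  {2,3,4,5,6,7,8}:4
  start at 0(f): 8
  start at 1(b): 4
sum over floor = 12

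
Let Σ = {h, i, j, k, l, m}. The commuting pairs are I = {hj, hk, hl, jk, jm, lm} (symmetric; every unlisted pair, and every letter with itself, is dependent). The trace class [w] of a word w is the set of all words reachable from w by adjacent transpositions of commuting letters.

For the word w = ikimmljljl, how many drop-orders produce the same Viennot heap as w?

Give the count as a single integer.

21

0(i) covers ∅
1(k) covers 0:i
2(i) covers 1:k
3(m) covers 2:i
4(m) covers 3:m
5(l) covers 2:i
6(j) covers 5:l
7(l) covers 6:j
8(j) covers 7:l
9(l) covers 8:j
floor of heap: 0:i
completions by unplaced set U, small U first (add the entries for U minus each lowest piece of U):
  |U|=1: {4}:1  {9}:1
  |U|=2: {3,4}:1  {4,9}:2  {8,9}:1
  |U|=3: {3,4,9}:3  {4,8,9}:3  {7,8,9}:1
  |U|=4: {3,4,8,9}:6  {4,7,8,9}:4  {6,7,8,9}:1
  |U|=5: {3,4,7,8,9}:10  {4,6,7,8,9}:5  {5,6,7,8,9}:1
  |U|=6: {3,4,6,7,8,9}:15  {4,5,6,7,8,9}:6
  |U|=7: {3,4,5,6,7,8,9}:21
  |U|=8: {2,3,4,5,6,7,8,9}:21
  start at 0(i): 21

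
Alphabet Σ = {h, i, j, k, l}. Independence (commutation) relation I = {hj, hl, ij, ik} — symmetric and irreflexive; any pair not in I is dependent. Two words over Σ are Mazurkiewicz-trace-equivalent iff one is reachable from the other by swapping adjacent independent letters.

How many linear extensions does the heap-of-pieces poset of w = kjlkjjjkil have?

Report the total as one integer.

6

drop 0:k onto floor
drop 1:j onto {0:k}
drop 2:l onto {1:j}
drop 3:k onto {2:l}
drop 4:j onto {3:k}
drop 5:j onto {4:j}
drop 6:j onto {5:j}
drop 7:k onto {6:j}
drop 8:i onto {2:l}
drop 9:l onto {7:k, 8:i}
ground layer = {0:k}
drop-orders for the pieces not yet dropped (sum over which currently-grounded one goes next):
  1 to go: {9} 1
  2 to go: {7,9} 1  {8,9} 1
  3 to go: {6,7,9} 1  {7,8,9} 2
  4 to go: {5,6,7,9} 1  {6,7,8,9} 3
  5 to go: {4,5,6,7,9} 1  {5,6,7,8,9} 4
  6 to go: {3,4,5,6,7,9} 1  {4,5,6,7,8,9} 5
  7 to go: {3,4,5,6,7,8,9} 6
  8 to go: {2,3,4,5,6,7,8,9} 6
  if 0:k drops first: 6 orders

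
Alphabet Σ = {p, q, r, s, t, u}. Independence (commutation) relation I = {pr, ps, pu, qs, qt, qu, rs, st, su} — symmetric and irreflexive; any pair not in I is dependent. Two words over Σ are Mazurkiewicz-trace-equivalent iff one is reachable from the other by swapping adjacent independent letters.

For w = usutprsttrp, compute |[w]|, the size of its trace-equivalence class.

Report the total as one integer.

drop 0:u onto floor
drop 1:s onto floor
drop 2:u onto {0:u}
drop 3:t onto {2:u}
drop 4:p onto {3:t}
drop 5:r onto {3:t}
drop 6:s onto {1:s}
drop 7:t onto {4:p, 5:r}
drop 8:t onto {7:t}
drop 9:r onto {8:t}
drop 10:p onto {8:t}
ground layer = {0:u, 1:s}
drop-orders for the pieces not yet dropped (sum over which currently-grounded one goes next):
  1 to go: {6} 1  {9} 1  {10} 1
  2 to go: {1,6} 1  {6,9} 2  {6,10} 2  {9,10} 2
  3 to go: {1,6,9} 3  {1,6,10} 3  {6,9,10} 6  {8,9,10} 2
  4 to go: {1,6,9,10} 12  {6,8,9,10} 8  {7,8,9,10} 2
  5 to go: {1,6,8,9,10} 20  {4,7,8,9,10} 2  {5,7,8,9,10} 2  {6,7,8,9,10} 10
  6 to go: {1,6,7,8,9,10} 30  {4,5,7,8,9,10} 4  {4,6,7,8,9,10} 12  {5,6,7,8,9,10} 12
  7 to go: {1,4,6,7,8,9,10} 42  {1,5,6,7,8,9,10} 42  {3,4,5,7,8,9,10} 4  {4,5,6,7,8,9,10} 28
  8 to go: {1,4,5,6,7,8,9,10} 112  {2,3,4,5,7,8,9,10} 4  {3,4,5,6,7,8,9,10} 32
  9 to go: {0,2,3,4,5,7,8,9,10} 4  {1,3,4,5,6,7,8,9,10} 144  {2,3,4,5,6,7,8,9,10} 36
  if 0:u drops first: 180 orders
  if 1:s drops first: 40 orders
heap linearizations: 220

220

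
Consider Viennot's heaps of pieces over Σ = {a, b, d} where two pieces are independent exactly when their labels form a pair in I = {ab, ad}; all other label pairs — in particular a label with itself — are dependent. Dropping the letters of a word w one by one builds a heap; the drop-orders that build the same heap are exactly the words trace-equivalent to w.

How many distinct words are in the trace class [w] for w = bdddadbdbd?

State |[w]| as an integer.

drop 0:b onto floor
drop 1:d onto {0:b}
drop 2:d onto {1:d}
drop 3:d onto {2:d}
drop 4:a onto floor
drop 5:d onto {3:d}
drop 6:b onto {5:d}
drop 7:d onto {6:b}
drop 8:b onto {7:d}
drop 9:d onto {8:b}
ground layer = {0:b, 4:a}
drop-orders for the pieces not yet dropped (sum over which currently-grounded one goes next):
  1 to go: {4} 1  {9} 1
  2 to go: {4,9} 2  {8,9} 1
  3 to go: {4,8,9} 3  {7,8,9} 1
  4 to go: {4,7,8,9} 4  {6,7,8,9} 1
  5 to go: {4,6,7,8,9} 5  {5,6,7,8,9} 1
  6 to go: {3,5,6,7,8,9} 1  {4,5,6,7,8,9} 6
  7 to go: {2,3,5,6,7,8,9} 1  {3,4,5,6,7,8,9} 7
  8 to go: {1,2,3,5,6,7,8,9} 1  {2,3,4,5,6,7,8,9} 8
  if 0:b drops first: 9 orders
  if 4:a drops first: 1 orders
heap linearizations: 10

10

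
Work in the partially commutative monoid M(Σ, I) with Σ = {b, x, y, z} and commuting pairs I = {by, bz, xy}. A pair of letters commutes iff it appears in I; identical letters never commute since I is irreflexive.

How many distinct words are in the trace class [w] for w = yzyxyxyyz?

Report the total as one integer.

piece 0:y — minimal
piece 1:z rests on {0:y}
piece 2:y rests on {1:z}
piece 3:x rests on {1:z}
piece 4:y rests on {2:y}
piece 5:x rests on {3:x}
piece 6:y rests on {4:y}
piece 7:y rests on {6:y}
piece 8:z rests on {5:x, 7:y}
minimal pieces: {0:y}
ways to finish when only these pieces remain (= sum over removing one remaining piece with nothing left below it):
  1 left: {8}→1
  2 left: {5,8}→1  {7,8}→1
  3 left: {3,5,8}→1  {5,7,8}→2  {6,7,8}→1
  4 left: {3,5,7,8}→3  {4,6,7,8}→1  {5,6,7,8}→3
  5 left: {2,4,6,7,8}→1  {3,5,6,7,8}→6  {4,5,6,7,8}→4
  6 left: {2,4,5,6,7,8}→5  {3,4,5,6,7,8}→10
  7 left: {2,3,4,5,6,7,8}→15
  placing 0:y first → 15 extensions

15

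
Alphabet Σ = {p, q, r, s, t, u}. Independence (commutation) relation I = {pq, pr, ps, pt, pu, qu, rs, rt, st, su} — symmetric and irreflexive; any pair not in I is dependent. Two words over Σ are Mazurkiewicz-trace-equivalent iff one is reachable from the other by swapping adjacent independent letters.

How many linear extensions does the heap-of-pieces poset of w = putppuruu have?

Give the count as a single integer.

84

piece 0:p — minimal
piece 1:u — minimal
piece 2:t rests on {1:u}
piece 3:p rests on {0:p}
piece 4:p rests on {3:p}
piece 5:u rests on {2:t}
piece 6:r rests on {5:u}
piece 7:u rests on {6:r}
piece 8:u rests on {7:u}
minimal pieces: {0:p, 1:u}
ways to finish when only these pieces remain (= sum over removing one remaining piece with nothing left below it):
  1 left: {4}→1  {8}→1
  2 left: {3,4}→1  {4,8}→2  {7,8}→1
  3 left: {0,3,4}→1  {3,4,8}→3  {4,7,8}→3  {6,7,8}→1
  4 left: {0,3,4,8}→4  {3,4,7,8}→6  {4,6,7,8}→4  {5,6,7,8}→1
  5 left: {0,3,4,7,8}→10  {2,5,6,7,8}→1  {3,4,6,7,8}→10  {4,5,6,7,8}→5
  6 left: {0,3,4,6,7,8}→20  {1,2,5,6,7,8}→1  {2,4,5,6,7,8}→6  {3,4,5,6,7,8}→15
  7 left: {0,3,4,5,6,7,8}→35  {1,2,4,5,6,7,8}→7  {2,3,4,5,6,7,8}→21
  placing 0:p first → 28 extensions
  placing 1:u first → 56 extensions
total linear extensions = 84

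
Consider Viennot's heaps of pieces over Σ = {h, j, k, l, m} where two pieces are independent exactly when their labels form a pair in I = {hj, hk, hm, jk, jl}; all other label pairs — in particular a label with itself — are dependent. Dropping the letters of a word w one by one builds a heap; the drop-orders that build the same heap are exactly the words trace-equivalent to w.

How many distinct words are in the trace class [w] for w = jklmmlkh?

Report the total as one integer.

6

piece 0:j — minimal
piece 1:k — minimal
piece 2:l rests on {1:k}
piece 3:m rests on {0:j, 2:l}
piece 4:m rests on {3:m}
piece 5:l rests on {4:m}
piece 6:k rests on {5:l}
piece 7:h rests on {5:l}
minimal pieces: {0:j, 1:k}
ways to finish when only these pieces remain (= sum over removing one remaining piece with nothing left below it):
  1 left: {6}→1  {7}→1
  2 left: {6,7}→2
  3 left: {5,6,7}→2
  4 left: {4,5,6,7}→2
  5 left: {3,4,5,6,7}→2
  6 left: {0,3,4,5,6,7}→2  {2,3,4,5,6,7}→2
  placing 0:j first → 2 extensions
  placing 1:k first → 4 extensions
total linear extensions = 6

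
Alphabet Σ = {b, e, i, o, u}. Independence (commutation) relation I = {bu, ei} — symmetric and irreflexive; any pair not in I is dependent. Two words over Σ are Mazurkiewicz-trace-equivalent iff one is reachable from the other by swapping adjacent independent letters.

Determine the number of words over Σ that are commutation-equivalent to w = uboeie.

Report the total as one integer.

piece 0:u — minimal
piece 1:b — minimal
piece 2:o rests on {0:u, 1:b}
piece 3:e rests on {2:o}
piece 4:i rests on {2:o}
piece 5:e rests on {3:e}
minimal pieces: {0:u, 1:b}
ways to finish when only these pieces remain (= sum over removing one remaining piece with nothing left below it):
  1 left: {4}→1  {5}→1
  2 left: {3,5}→1  {4,5}→2
  3 left: {3,4,5}→3
  4 left: {2,3,4,5}→3
  placing 0:u first → 3 extensions
  placing 1:b first → 3 extensions
total linear extensions = 6

6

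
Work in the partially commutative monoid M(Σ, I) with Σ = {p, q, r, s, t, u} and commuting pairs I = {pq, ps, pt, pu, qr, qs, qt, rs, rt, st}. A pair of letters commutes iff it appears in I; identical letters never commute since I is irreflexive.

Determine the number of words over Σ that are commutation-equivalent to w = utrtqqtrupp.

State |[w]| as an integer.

drop 0:u onto floor
drop 1:t onto {0:u}
drop 2:r onto {0:u}
drop 3:t onto {1:t}
drop 4:q onto {0:u}
drop 5:q onto {4:q}
drop 6:t onto {3:t}
drop 7:r onto {2:r}
drop 8:u onto {5:q, 6:t, 7:r}
drop 9:p onto {7:r}
drop 10:p onto {9:p}
ground layer = {0:u}
drop-orders for the pieces not yet dropped (sum over which currently-grounded one goes next):
  1 to go: {8} 1  {10} 1
  2 to go: {5,8} 1  {6,8} 1  {8,10} 2  {9,10} 1
  3 to go: {3,6,8} 1  {4,5,8} 1  {5,6,8} 2  {5,8,10} 3  {6,8,10} 3  {8,9,10} 3
  4 to go: {1,3,6,8} 1  {3,5,6,8} 3  {3,6,8,10} 4  {4,5,6,8} 3  {4,5,8,10} 4  {5,6,8,10} 8  {5,8,9,10} 6  {6,8,9,10} 6  {7,8,9,10} 3
  5 to go: {1,3,5,6,8} 4  {1,3,6,8,10} 5  {2,7,8,9,10} 3  {3,4,5,6,8} 6  {3,5,6,8,10} 15  {3,6,8,9,10} 10  {4,5,6,8,10} 15  {4,5,8,9,10} 10  {5,6,8,9,10} 20  {5,7,8,9,10} 9  {6,7,8,9,10} 9
  6 to go: {1,3,4,5,6,8} 10  {1,3,5,6,8,10} 24  {1,3,6,8,9,10} 15  {2,5,7,8,9,10} 12  {2,6,7,8,9,10} 12  {3,4,5,6,8,10} 36  {3,5,6,8,9,10} 45  {3,6,7,8,9,10} 19  {4,5,6,8,9,10} 45  {4,5,7,8,9,10} 19  {5,6,7,8,9,10} 38
  7 to go: {1,3,4,5,6,8,10} 70  {1,3,5,6,8,9,10} 84  {1,3,6,7,8,9,10} 34  {2,3,6,7,8,9,10} 31  {2,4,5,7,8,9,10} 31  {2,5,6,7,8,9,10} 62  {3,4,5,6,8,9,10} 126  {3,5,6,7,8,9,10} 102  {4,5,6,7,8,9,10} 102
  8 to go: {1,2,3,6,7,8,9,10} 65  {1,3,4,5,6,8,9,10} 280  {1,3,5,6,7,8,9,10} 220  {2,3,5,6,7,8,9,10} 195  {2,4,5,6,7,8,9,10} 195  {3,4,5,6,7,8,9,10} 330
  9 to go: {1,2,3,5,6,7,8,9,10} 480  {1,3,4,5,6,7,8,9,10} 830  {2,3,4,5,6,7,8,9,10} 720
  if 0:u drops first: 2030 orders

2030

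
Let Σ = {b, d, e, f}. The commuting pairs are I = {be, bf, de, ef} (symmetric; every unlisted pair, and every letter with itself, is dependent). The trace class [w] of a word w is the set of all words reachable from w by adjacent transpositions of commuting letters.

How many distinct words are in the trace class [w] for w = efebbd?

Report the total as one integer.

drop 0:e onto floor
drop 1:f onto floor
drop 2:e onto {0:e}
drop 3:b onto floor
drop 4:b onto {3:b}
drop 5:d onto {1:f, 4:b}
ground layer = {0:e, 1:f, 3:b}
drop-orders for the pieces not yet dropped (sum over which currently-grounded one goes next):
  1 to go: {2} 1  {5} 1
  2 to go: {0,2} 1  {1,5} 1  {2,5} 2  {4,5} 1
  3 to go: {0,2,5} 3  {1,2,5} 3  {1,4,5} 2  {2,4,5} 3  {3,4,5} 1
  4 to go: {0,1,2,5} 6  {0,2,4,5} 6  {1,2,4,5} 8  {1,3,4,5} 3  {2,3,4,5} 4
  if 0:e drops first: 15 orders
  if 1:f drops first: 10 orders
  if 3:b drops first: 20 orders
heap linearizations: 45

45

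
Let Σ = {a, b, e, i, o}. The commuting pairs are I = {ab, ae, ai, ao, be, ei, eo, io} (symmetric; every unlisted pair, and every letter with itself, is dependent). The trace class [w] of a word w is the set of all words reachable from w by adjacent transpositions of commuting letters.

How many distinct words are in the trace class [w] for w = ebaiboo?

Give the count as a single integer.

0(e) covers ∅
1(b) covers ∅
2(a) covers ∅
3(i) covers 1:b
4(b) covers 3:i
5(o) covers 4:b
6(o) covers 5:o
floor of heap: 0:e, 1:b, 2:a
completions by unplaced set U, small U first (add the entries for U minus each lowest piece of U):
  |U|=1: {0}:1  {2}:1  {6}:1
  |U|=2: {0,2}:2  {0,6}:2  {2,6}:2  {5,6}:1
  |U|=3: {0,2,6}:6  {0,5,6}:3  {2,5,6}:3  {4,5,6}:1
  |U|=4: {0,2,5,6}:12  {0,4,5,6}:4  {2,4,5,6}:4  {3,4,5,6}:1
  |U|=5: {0,2,4,5,6}:20  {0,3,4,5,6}:5  {1,3,4,5,6}:1  {2,3,4,5,6}:5
  start at 0(e): 6
  start at 1(b): 30
  start at 2(a): 6
sum over floor = 42

42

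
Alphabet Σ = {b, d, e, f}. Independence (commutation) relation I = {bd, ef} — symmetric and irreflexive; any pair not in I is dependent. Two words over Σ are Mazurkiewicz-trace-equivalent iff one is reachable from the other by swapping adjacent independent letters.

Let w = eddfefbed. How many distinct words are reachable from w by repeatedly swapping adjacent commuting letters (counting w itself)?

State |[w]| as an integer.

3

0(e) covers ∅
1(d) covers 0:e
2(d) covers 1:d
3(f) covers 2:d
4(e) covers 2:d
5(f) covers 3:f
6(b) covers 4:e, 5:f
7(e) covers 6:b
8(d) covers 7:e
floor of heap: 0:e
completions by unplaced set U, small U first (add the entries for U minus each lowest piece of U):
  |U|=1: {8}:1
  |U|=2: {7,8}:1
  |U|=3: {6,7,8}:1
  |U|=4: {4,6,7,8}:1  {5,6,7,8}:1
  |U|=5: {3,5,6,7,8}:1  {4,5,6,7,8}:2
  |U|=6: {3,4,5,6,7,8}:3
  |U|=7: {2,3,4,5,6,7,8}:3
  start at 0(e): 3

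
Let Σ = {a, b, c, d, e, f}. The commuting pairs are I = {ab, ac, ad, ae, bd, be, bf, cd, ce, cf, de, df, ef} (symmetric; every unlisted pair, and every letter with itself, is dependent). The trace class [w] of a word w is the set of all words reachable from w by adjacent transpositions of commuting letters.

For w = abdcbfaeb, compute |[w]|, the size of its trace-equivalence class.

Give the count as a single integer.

2520

drop 0:a onto floor
drop 1:b onto floor
drop 2:d onto floor
drop 3:c onto {1:b}
drop 4:b onto {3:c}
drop 5:f onto {0:a}
drop 6:a onto {5:f}
drop 7:e onto floor
drop 8:b onto {4:b}
ground layer = {0:a, 1:b, 2:d, 7:e}
drop-orders for the pieces not yet dropped (sum over which currently-grounded one goes next):
  1 to go: {2} 1  {6} 1  {7} 1  {8} 1
  2 to go: {2,6} 2  {2,7} 2  {2,8} 2  {4,8} 1  {5,6} 1  {6,7} 2  {6,8} 2  {7,8} 2
  3 to go: {0,5,6} 1  {2,4,8} 3  {2,5,6} 3  {2,6,7} 6  {2,6,8} 6  {2,7,8} 6  {3,4,8} 1  {4,6,8} 3  {4,7,8} 3  {5,6,7} 3  {5,6,8} 3  {6,7,8} 6
  4 to go: {0,2,5,6} 4  {0,5,6,7} 4  {0,5,6,8} 4  {1,3,4,8} 1  {2,3,4,8} 4  {2,4,6,8} 12  {2,4,7,8} 12  {2,5,6,7} 12  {2,5,6,8} 12  {2,6,7,8} 24  {3,4,6,8} 4  {3,4,7,8} 4  {4,5,6,8} 6  {4,6,7,8} 12  {5,6,7,8} 12
  5 to go: {0,2,5,6,7} 20  {0,2,5,6,8} 20  {0,4,5,6,8} 10  {0,5,6,7,8} 20  {1,2,3,4,8} 5  {1,3,4,6,8} 5  {1,3,4,7,8} 5  {2,3,4,6,8} 20  {2,3,4,7,8} 20  {2,4,5,6,8} 30  {2,4,6,7,8} 60  {2,5,6,7,8} 60  {3,4,5,6,8} 10  {3,4,6,7,8} 20  {4,5,6,7,8} 30
  6 to go: {0,2,4,5,6,8} 60  {0,2,5,6,7,8} 120  {0,3,4,5,6,8} 20  {0,4,5,6,7,8} 60  {1,2,3,4,6,8} 30  {1,2,3,4,7,8} 30  {1,3,4,5,6,8} 15  {1,3,4,6,7,8} 30  {2,3,4,5,6,8} 60  {2,3,4,6,7,8} 120  {2,4,5,6,7,8} 180  {3,4,5,6,7,8} 60
  7 to go: {0,1,3,4,5,6,8} 35  {0,2,3,4,5,6,8} 140  {0,2,4,5,6,7,8} 420  {0,3,4,5,6,7,8} 140  {1,2,3,4,5,6,8} 105  {1,2,3,4,6,7,8} 210  {1,3,4,5,6,7,8} 105  {2,3,4,5,6,7,8} 420
  if 0:a drops first: 840 orders
  if 1:b drops first: 1120 orders
  if 2:d drops first: 280 orders
  if 7:e drops first: 280 orders
heap linearizations: 2520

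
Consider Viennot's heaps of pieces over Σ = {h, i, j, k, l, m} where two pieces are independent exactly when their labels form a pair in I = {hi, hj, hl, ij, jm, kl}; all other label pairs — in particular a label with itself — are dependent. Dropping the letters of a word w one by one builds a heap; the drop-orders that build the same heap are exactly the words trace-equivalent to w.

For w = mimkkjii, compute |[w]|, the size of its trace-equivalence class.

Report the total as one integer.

3

drop 0:m onto floor
drop 1:i onto {0:m}
drop 2:m onto {1:i}
drop 3:k onto {2:m}
drop 4:k onto {3:k}
drop 5:j onto {4:k}
drop 6:i onto {4:k}
drop 7:i onto {6:i}
ground layer = {0:m}
drop-orders for the pieces not yet dropped (sum over which currently-grounded one goes next):
  1 to go: {5} 1  {7} 1
  2 to go: {5,7} 2  {6,7} 1
  3 to go: {5,6,7} 3
  4 to go: {4,5,6,7} 3
  5 to go: {3,4,5,6,7} 3
  6 to go: {2,3,4,5,6,7} 3
  if 0:m drops first: 3 orders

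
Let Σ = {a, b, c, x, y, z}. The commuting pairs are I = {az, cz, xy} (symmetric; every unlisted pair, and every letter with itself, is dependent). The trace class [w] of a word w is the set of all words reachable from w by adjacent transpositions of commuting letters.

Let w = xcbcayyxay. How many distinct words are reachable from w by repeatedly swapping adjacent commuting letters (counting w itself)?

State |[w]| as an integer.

piece 0:x — minimal
piece 1:c rests on {0:x}
piece 2:b rests on {1:c}
piece 3:c rests on {2:b}
piece 4:a rests on {3:c}
piece 5:y rests on {4:a}
piece 6:y rests on {5:y}
piece 7:x rests on {4:a}
piece 8:a rests on {6:y, 7:x}
piece 9:y rests on {8:a}
minimal pieces: {0:x}
ways to finish when only these pieces remain (= sum over removing one remaining piece with nothing left below it):
  1 left: {9}→1
  2 left: {8,9}→1
  3 left: {6,8,9}→1  {7,8,9}→1
  4 left: {5,6,8,9}→1  {6,7,8,9}→2
  5 left: {5,6,7,8,9}→3
  6 left: {4,5,6,7,8,9}→3
  7 left: {3,4,5,6,7,8,9}→3
  8 left: {2,3,4,5,6,7,8,9}→3
  placing 0:x first → 3 extensions

3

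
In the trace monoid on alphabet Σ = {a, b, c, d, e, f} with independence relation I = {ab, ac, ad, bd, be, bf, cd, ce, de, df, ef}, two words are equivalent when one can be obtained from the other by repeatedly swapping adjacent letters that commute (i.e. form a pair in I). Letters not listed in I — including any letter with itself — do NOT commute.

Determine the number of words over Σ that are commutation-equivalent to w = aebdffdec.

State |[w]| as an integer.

1980

drop 0:a onto floor
drop 1:e onto {0:a}
drop 2:b onto floor
drop 3:d onto floor
drop 4:f onto {0:a}
drop 5:f onto {4:f}
drop 6:d onto {3:d}
drop 7:e onto {1:e}
drop 8:c onto {2:b, 5:f}
ground layer = {0:a, 2:b, 3:d}
drop-orders for the pieces not yet dropped (sum over which currently-grounded one goes next):
  1 to go: {6} 1  {7} 1  {8} 1
  2 to go: {1,7} 1  {2,8} 1  {3,6} 1  {5,8} 1  {6,7} 2  {6,8} 2  {7,8} 2
  3 to go: {1,6,7} 3  {1,7,8} 3  {2,5,8} 2  {2,6,8} 3  {2,7,8} 3  {3,6,7} 3  {3,6,8} 3  {4,5,8} 1  {5,6,8} 3  {5,7,8} 3  {6,7,8} 6
  4 to go: {1,2,7,8} 6  {1,3,6,7} 6  {1,5,7,8} 6  {1,6,7,8} 12  {2,3,6,8} 6  {2,4,5,8} 3  {2,5,6,8} 8  {2,5,7,8} 8  {2,6,7,8} 12  {3,5,6,8} 6  {3,6,7,8} 12  {4,5,6,8} 4  {4,5,7,8} 4  {5,6,7,8} 12
  5 to go: {1,2,5,7,8} 20  {1,2,6,7,8} 30  {1,3,6,7,8} 30  {1,4,5,7,8} 10  {1,5,6,7,8} 30  {2,3,5,6,8} 20  {2,3,6,7,8} 30  {2,4,5,6,8} 15  {2,4,5,7,8} 15  {2,5,6,7,8} 40  {3,4,5,6,8} 10  {3,5,6,7,8} 30  {4,5,6,7,8} 20
  6 to go: {0,1,4,5,7,8} 10  {1,2,3,6,7,8} 90  {1,2,4,5,7,8} 45  {1,2,5,6,7,8} 120  {1,3,5,6,7,8} 90  {1,4,5,6,7,8} 60  {2,3,4,5,6,8} 45  {2,3,5,6,7,8} 120  {2,4,5,6,7,8} 90  {3,4,5,6,7,8} 60
  7 to go: {0,1,2,4,5,7,8} 55  {0,1,4,5,6,7,8} 70  {1,2,3,5,6,7,8} 420  {1,2,4,5,6,7,8} 315  {1,3,4,5,6,7,8} 210  {2,3,4,5,6,7,8} 315
  if 0:a drops first: 1260 orders
  if 2:b drops first: 280 orders
  if 3:d drops first: 440 orders
heap linearizations: 1980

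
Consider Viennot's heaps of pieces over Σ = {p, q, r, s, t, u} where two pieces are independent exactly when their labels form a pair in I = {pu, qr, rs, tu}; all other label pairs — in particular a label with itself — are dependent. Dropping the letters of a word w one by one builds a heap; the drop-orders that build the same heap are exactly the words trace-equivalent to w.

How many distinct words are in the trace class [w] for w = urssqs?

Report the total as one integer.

drop 0:u onto floor
drop 1:r onto {0:u}
drop 2:s onto {0:u}
drop 3:s onto {2:s}
drop 4:q onto {3:s}
drop 5:s onto {4:q}
ground layer = {0:u}
drop-orders for the pieces not yet dropped (sum over which currently-grounded one goes next):
  1 to go: {1} 1  {5} 1
  2 to go: {1,5} 2  {4,5} 1
  3 to go: {1,4,5} 3  {3,4,5} 1
  4 to go: {1,3,4,5} 4  {2,3,4,5} 1
  if 0:u drops first: 5 orders

5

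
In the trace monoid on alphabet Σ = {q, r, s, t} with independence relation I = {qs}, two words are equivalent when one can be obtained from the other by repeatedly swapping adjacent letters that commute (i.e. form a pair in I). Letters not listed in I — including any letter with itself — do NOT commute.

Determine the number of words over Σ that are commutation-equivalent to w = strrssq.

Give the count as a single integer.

#0=s has no predecessor
#1=t depends on [0:s]
#2=r depends on [1:t]
#3=r depends on [2:r]
#4=s depends on [3:r]
#5=s depends on [4:s]
#6=q depends on [3:r]
sources: [0:s]
N(rest) = Σ N(rest − s) over sources s of rest; N(one piece) = 1:
  size 1 → [5]=1  [6]=1
  size 2 → [4,5]=1  [5,6]=2
  size 3 → [4,5,6]=3
  size 4 → [3,4,5,6]=3
  size 5 → [2,3,4,5,6]=3
  first=0(s) contributes 3

3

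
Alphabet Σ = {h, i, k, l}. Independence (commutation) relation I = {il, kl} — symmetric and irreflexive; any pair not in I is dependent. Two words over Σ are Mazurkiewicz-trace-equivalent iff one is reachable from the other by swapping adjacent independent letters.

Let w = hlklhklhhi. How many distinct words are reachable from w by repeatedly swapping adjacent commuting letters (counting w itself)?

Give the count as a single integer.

6

drop 0:h onto floor
drop 1:l onto {0:h}
drop 2:k onto {0:h}
drop 3:l onto {1:l}
drop 4:h onto {2:k, 3:l}
drop 5:k onto {4:h}
drop 6:l onto {4:h}
drop 7:h onto {5:k, 6:l}
drop 8:h onto {7:h}
drop 9:i onto {8:h}
ground layer = {0:h}
drop-orders for the pieces not yet dropped (sum over which currently-grounded one goes next):
  1 to go: {9} 1
  2 to go: {8,9} 1
  3 to go: {7,8,9} 1
  4 to go: {5,7,8,9} 1  {6,7,8,9} 1
  5 to go: {5,6,7,8,9} 2
  6 to go: {4,5,6,7,8,9} 2
  7 to go: {2,4,5,6,7,8,9} 2  {3,4,5,6,7,8,9} 2
  8 to go: {1,3,4,5,6,7,8,9} 2  {2,3,4,5,6,7,8,9} 4
  if 0:h drops first: 6 orders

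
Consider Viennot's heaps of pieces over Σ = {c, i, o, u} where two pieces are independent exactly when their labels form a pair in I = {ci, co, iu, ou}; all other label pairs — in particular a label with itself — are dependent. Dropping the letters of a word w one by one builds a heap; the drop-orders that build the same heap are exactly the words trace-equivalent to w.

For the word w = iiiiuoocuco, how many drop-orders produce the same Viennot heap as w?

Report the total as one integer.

piece 0:i — minimal
piece 1:i rests on {0:i}
piece 2:i rests on {1:i}
piece 3:i rests on {2:i}
piece 4:u — minimal
piece 5:o rests on {3:i}
piece 6:o rests on {5:o}
piece 7:c rests on {4:u}
piece 8:u rests on {7:c}
piece 9:c rests on {8:u}
piece 10:o rests on {6:o}
minimal pieces: {0:i, 4:u}
ways to finish when only these pieces remain (= sum over removing one remaining piece with nothing left below it):
  1 left: {9}→1  {10}→1
  2 left: {6,10}→1  {8,9}→1  {9,10}→2
  3 left: {5,6,10}→1  {6,9,10}→3  {7,8,9}→1  {8,9,10}→3
  4 left: {3,5,6,10}→1  {4,7,8,9}→1  {5,6,9,10}→4  {6,8,9,10}→6  {7,8,9,10}→4
  5 left: {2,3,5,6,10}→1  {3,5,6,9,10}→5  {4,7,8,9,10}→5  {5,6,8,9,10}→10  {6,7,8,9,10}→10
  6 left: {1,2,3,5,6,10}→1  {2,3,5,6,9,10}→6  {3,5,6,8,9,10}→15  {4,6,7,8,9,10}→15  {5,6,7,8,9,10}→20
  7 left: {0,1,2,3,5,6,10}→1  {1,2,3,5,6,9,10}→7  {2,3,5,6,8,9,10}→21  {3,5,6,7,8,9,10}→35  {4,5,6,7,8,9,10}→35
  8 left: {0,1,2,3,5,6,9,10}→8  {1,2,3,5,6,8,9,10}→28  {2,3,5,6,7,8,9,10}→56  {3,4,5,6,7,8,9,10}→70
  9 left: {0,1,2,3,5,6,8,9,10}→36  {1,2,3,5,6,7,8,9,10}→84  {2,3,4,5,6,7,8,9,10}→126
  placing 0:i first → 210 extensions
  placing 4:u first → 120 extensions
total linear extensions = 330

330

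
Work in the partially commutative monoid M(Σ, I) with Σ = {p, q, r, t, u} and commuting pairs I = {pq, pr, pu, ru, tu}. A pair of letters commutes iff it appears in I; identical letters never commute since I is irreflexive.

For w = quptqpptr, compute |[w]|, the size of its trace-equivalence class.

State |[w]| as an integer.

#0=q has no predecessor
#1=u depends on [0:q]
#2=p has no predecessor
#3=t depends on [0:q, 2:p]
#4=q depends on [1:u, 3:t]
#5=p depends on [3:t]
#6=p depends on [5:p]
#7=t depends on [4:q, 6:p]
#8=r depends on [7:t]
sources: [0:q, 2:p]
N(rest) = Σ N(rest − s) over sources s of rest; N(one piece) = 1:
  size 1 → [8]=1
  size 2 → [7,8]=1
  size 3 → [4,7,8]=1  [6,7,8]=1
  size 4 → [1,4,7,8]=1  [4,6,7,8]=2  [5,6,7,8]=1
  size 5 → [1,4,6,7,8]=3  [4,5,6,7,8]=3
  size 6 → [1,4,5,6,7,8]=6  [3,4,5,6,7,8]=3
  size 7 → [1,3,4,5,6,7,8]=9  [2,3,4,5,6,7,8]=3
  first=0(q) contributes 12
  first=2(p) contributes 9
|[w]| = 21

21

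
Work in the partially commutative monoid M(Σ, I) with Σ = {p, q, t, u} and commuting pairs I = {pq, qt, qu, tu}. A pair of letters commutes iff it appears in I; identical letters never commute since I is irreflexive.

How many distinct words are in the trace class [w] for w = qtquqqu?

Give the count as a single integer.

drop 0:q onto floor
drop 1:t onto floor
drop 2:q onto {0:q}
drop 3:u onto floor
drop 4:q onto {2:q}
drop 5:q onto {4:q}
drop 6:u onto {3:u}
ground layer = {0:q, 1:t, 3:u}
drop-orders for the pieces not yet dropped (sum over which currently-grounded one goes next):
  1 to go: {1} 1  {5} 1  {6} 1
  2 to go: {1,5} 2  {1,6} 2  {3,6} 1  {4,5} 1  {5,6} 2
  3 to go: {1,3,6} 3  {1,4,5} 3  {1,5,6} 6  {2,4,5} 1  {3,5,6} 3  {4,5,6} 3
  4 to go: {0,2,4,5} 1  {1,2,4,5} 4  {1,3,5,6} 12  {1,4,5,6} 12  {2,4,5,6} 4  {3,4,5,6} 6
  5 to go: {0,1,2,4,5} 5  {0,2,4,5,6} 5  {1,2,4,5,6} 20  {1,3,4,5,6} 30  {2,3,4,5,6} 10
  if 0:q drops first: 60 orders
  if 1:t drops first: 15 orders
  if 3:u drops first: 30 orders
heap linearizations: 105

105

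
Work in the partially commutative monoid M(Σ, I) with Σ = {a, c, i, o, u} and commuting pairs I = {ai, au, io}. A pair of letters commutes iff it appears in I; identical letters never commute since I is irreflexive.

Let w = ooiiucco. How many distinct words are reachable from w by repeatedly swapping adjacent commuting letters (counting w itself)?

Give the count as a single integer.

6

drop 0:o onto floor
drop 1:o onto {0:o}
drop 2:i onto floor
drop 3:i onto {2:i}
drop 4:u onto {1:o, 3:i}
drop 5:c onto {4:u}
drop 6:c onto {5:c}
drop 7:o onto {6:c}
ground layer = {0:o, 2:i}
drop-orders for the pieces not yet dropped (sum over which currently-grounded one goes next):
  1 to go: {7} 1
  2 to go: {6,7} 1
  3 to go: {5,6,7} 1
  4 to go: {4,5,6,7} 1
  5 to go: {1,4,5,6,7} 1  {3,4,5,6,7} 1
  6 to go: {0,1,4,5,6,7} 1  {1,3,4,5,6,7} 2  {2,3,4,5,6,7} 1
  if 0:o drops first: 3 orders
  if 2:i drops first: 3 orders
heap linearizations: 6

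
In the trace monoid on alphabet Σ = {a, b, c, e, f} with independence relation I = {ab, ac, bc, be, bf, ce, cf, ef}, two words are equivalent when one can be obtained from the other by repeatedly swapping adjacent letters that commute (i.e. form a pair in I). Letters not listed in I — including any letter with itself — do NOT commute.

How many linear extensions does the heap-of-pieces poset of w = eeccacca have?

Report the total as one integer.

piece 0:e — minimal
piece 1:e rests on {0:e}
piece 2:c — minimal
piece 3:c rests on {2:c}
piece 4:a rests on {1:e}
piece 5:c rests on {3:c}
piece 6:c rests on {5:c}
piece 7:a rests on {4:a}
minimal pieces: {0:e, 2:c}
ways to finish when only these pieces remain (= sum over removing one remaining piece with nothing left below it):
  1 left: {6}→1  {7}→1
  2 left: {4,7}→1  {5,6}→1  {6,7}→2
  3 left: {1,4,7}→1  {3,5,6}→1  {4,6,7}→3  {5,6,7}→3
  4 left: {0,1,4,7}→1  {1,4,6,7}→4  {2,3,5,6}→1  {3,5,6,7}→4  {4,5,6,7}→6
  5 left: {0,1,4,6,7}→5  {1,4,5,6,7}→10  {2,3,5,6,7}→5  {3,4,5,6,7}→10
  6 left: {0,1,4,5,6,7}→15  {1,3,4,5,6,7}→20  {2,3,4,5,6,7}→15
  placing 0:e first → 35 extensions
  placing 2:c first → 35 extensions
total linear extensions = 70

70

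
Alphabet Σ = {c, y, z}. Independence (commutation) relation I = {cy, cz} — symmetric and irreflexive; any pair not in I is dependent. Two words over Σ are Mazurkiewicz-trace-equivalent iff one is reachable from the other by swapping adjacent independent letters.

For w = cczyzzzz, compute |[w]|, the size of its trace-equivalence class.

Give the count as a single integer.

#0=c has no predecessor
#1=c depends on [0:c]
#2=z has no predecessor
#3=y depends on [2:z]
#4=z depends on [3:y]
#5=z depends on [4:z]
#6=z depends on [5:z]
#7=z depends on [6:z]
sources: [0:c, 2:z]
N(rest) = Σ N(rest − s) over sources s of rest; N(one piece) = 1:
  size 1 → [1]=1  [7]=1
  size 2 → [0,1]=1  [1,7]=2  [6,7]=1
  size 3 → [0,1,7]=3  [1,6,7]=3  [5,6,7]=1
  size 4 → [0,1,6,7]=6  [1,5,6,7]=4  [4,5,6,7]=1
  size 5 → [0,1,5,6,7]=10  [1,4,5,6,7]=5  [3,4,5,6,7]=1
  size 6 → [0,1,4,5,6,7]=15  [1,3,4,5,6,7]=6  [2,3,4,5,6,7]=1
  first=0(c) contributes 7
  first=2(z) contributes 21
|[w]| = 28

28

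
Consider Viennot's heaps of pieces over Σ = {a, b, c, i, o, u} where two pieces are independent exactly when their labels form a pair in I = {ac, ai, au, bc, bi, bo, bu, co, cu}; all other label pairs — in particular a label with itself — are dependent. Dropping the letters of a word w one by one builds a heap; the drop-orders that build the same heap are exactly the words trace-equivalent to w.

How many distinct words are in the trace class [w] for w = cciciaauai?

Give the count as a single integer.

120

drop 0:c onto floor
drop 1:c onto {0:c}
drop 2:i onto {1:c}
drop 3:c onto {2:i}
drop 4:i onto {3:c}
drop 5:a onto floor
drop 6:a onto {5:a}
drop 7:u onto {4:i}
drop 8:a onto {6:a}
drop 9:i onto {7:u}
ground layer = {0:c, 5:a}
drop-orders for the pieces not yet dropped (sum over which currently-grounded one goes next):
  1 to go: {8} 1  {9} 1
  2 to go: {6,8} 1  {7,9} 1  {8,9} 2
  3 to go: {4,7,9} 1  {5,6,8} 1  {6,8,9} 3  {7,8,9} 3
  4 to go: {3,4,7,9} 1  {4,7,8,9} 4  {5,6,8,9} 4  {6,7,8,9} 6
  5 to go: {2,3,4,7,9} 1  {3,4,7,8,9} 5  {4,6,7,8,9} 10  {5,6,7,8,9} 10
  6 to go: {1,2,3,4,7,9} 1  {2,3,4,7,8,9} 6  {3,4,6,7,8,9} 15  {4,5,6,7,8,9} 20
  7 to go: {0,1,2,3,4,7,9} 1  {1,2,3,4,7,8,9} 7  {2,3,4,6,7,8,9} 21  {3,4,5,6,7,8,9} 35
  8 to go: {0,1,2,3,4,7,8,9} 8  {1,2,3,4,6,7,8,9} 28  {2,3,4,5,6,7,8,9} 56
  if 0:c drops first: 84 orders
  if 5:a drops first: 36 orders
heap linearizations: 120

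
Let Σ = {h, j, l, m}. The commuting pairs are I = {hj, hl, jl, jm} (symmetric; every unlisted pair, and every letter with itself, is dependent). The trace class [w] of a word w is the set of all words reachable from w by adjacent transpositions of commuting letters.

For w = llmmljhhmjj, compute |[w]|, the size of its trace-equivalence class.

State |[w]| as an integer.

drop 0:l onto floor
drop 1:l onto {0:l}
drop 2:m onto {1:l}
drop 3:m onto {2:m}
drop 4:l onto {3:m}
drop 5:j onto floor
drop 6:h onto {3:m}
drop 7:h onto {6:h}
drop 8:m onto {4:l, 7:h}
drop 9:j onto {5:j}
drop 10:j onto {9:j}
ground layer = {0:l, 5:j}
drop-orders for the pieces not yet dropped (sum over which currently-grounded one goes next):
  1 to go: {8} 1  {10} 1
  2 to go: {4,8} 1  {7,8} 1  {8,10} 2  {9,10} 1
  3 to go: {4,7,8} 2  {4,8,10} 3  {5,9,10} 1  {6,7,8} 1  {7,8,10} 3  {8,9,10} 3
  4 to go: {4,6,7,8} 3  {4,7,8,10} 8  {4,8,9,10} 6  {5,8,9,10} 4  {6,7,8,10} 4  {7,8,9,10} 6
  5 to go: {3,4,6,7,8} 3  {4,5,8,9,10} 10  {4,6,7,8,10} 15  {4,7,8,9,10} 20  {5,7,8,9,10} 10  {6,7,8,9,10} 10
  6 to go: {2,3,4,6,7,8} 3  {3,4,6,7,8,10} 18  {4,5,7,8,9,10} 40  {4,6,7,8,9,10} 45  {5,6,7,8,9,10} 20
  7 to go: {1,2,3,4,6,7,8} 3  {2,3,4,6,7,8,10} 21  {3,4,6,7,8,9,10} 63  {4,5,6,7,8,9,10} 105
  8 to go: {0,1,2,3,4,6,7,8} 3  {1,2,3,4,6,7,8,10} 24  {2,3,4,6,7,8,9,10} 84  {3,4,5,6,7,8,9,10} 168
  9 to go: {0,1,2,3,4,6,7,8,10} 27  {1,2,3,4,6,7,8,9,10} 108  {2,3,4,5,6,7,8,9,10} 252
  if 0:l drops first: 360 orders
  if 5:j drops first: 135 orders
heap linearizations: 495

495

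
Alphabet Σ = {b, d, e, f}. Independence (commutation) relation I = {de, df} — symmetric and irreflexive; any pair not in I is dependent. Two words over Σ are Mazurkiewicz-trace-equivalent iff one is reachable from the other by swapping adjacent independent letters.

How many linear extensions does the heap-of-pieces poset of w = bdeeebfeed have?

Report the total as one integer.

0(b) covers ∅
1(d) covers 0:b
2(e) covers 0:b
3(e) covers 2:e
4(e) covers 3:e
5(b) covers 1:d, 4:e
6(f) covers 5:b
7(e) covers 6:f
8(e) covers 7:e
9(d) covers 5:b
floor of heap: 0:b
completions by unplaced set U, small U first (add the entries for U minus each lowest piece of U):
  |U|=1: {8}:1  {9}:1
  |U|=2: {7,8}:1  {8,9}:2
  |U|=3: {6,7,8}:1  {7,8,9}:3
  |U|=4: {6,7,8,9}:4
  |U|=5: {5,6,7,8,9}:4
  |U|=6: {1,5,6,7,8,9}:4  {4,5,6,7,8,9}:4
  |U|=7: {1,4,5,6,7,8,9}:8  {3,4,5,6,7,8,9}:4
  |U|=8: {1,3,4,5,6,7,8,9}:12  {2,3,4,5,6,7,8,9}:4
  start at 0(b): 16

16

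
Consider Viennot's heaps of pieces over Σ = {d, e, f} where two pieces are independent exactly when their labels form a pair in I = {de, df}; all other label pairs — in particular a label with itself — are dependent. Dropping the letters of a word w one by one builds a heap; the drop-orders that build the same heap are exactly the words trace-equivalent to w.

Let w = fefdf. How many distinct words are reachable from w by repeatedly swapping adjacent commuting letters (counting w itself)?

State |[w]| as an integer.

piece 0:f — minimal
piece 1:e rests on {0:f}
piece 2:f rests on {1:e}
piece 3:d — minimal
piece 4:f rests on {2:f}
minimal pieces: {0:f, 3:d}
ways to finish when only these pieces remain (= sum over removing one remaining piece with nothing left below it):
  1 left: {3}→1  {4}→1
  2 left: {2,4}→1  {3,4}→2
  3 left: {1,2,4}→1  {2,3,4}→3
  placing 0:f first → 4 extensions
  placing 3:d first → 1 extensions
total linear extensions = 5

5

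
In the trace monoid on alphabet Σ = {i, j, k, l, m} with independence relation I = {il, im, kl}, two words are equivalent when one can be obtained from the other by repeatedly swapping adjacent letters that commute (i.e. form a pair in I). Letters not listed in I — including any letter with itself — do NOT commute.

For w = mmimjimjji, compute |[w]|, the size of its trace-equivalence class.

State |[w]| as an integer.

#0=m has no predecessor
#1=m depends on [0:m]
#2=i has no predecessor
#3=m depends on [1:m]
#4=j depends on [2:i, 3:m]
#5=i depends on [4:j]
#6=m depends on [4:j]
#7=j depends on [5:i, 6:m]
#8=j depends on [7:j]
#9=i depends on [8:j]
sources: [0:m, 2:i]
N(rest) = Σ N(rest − s) over sources s of rest; N(one piece) = 1:
  size 1 → [9]=1
  size 2 → [8,9]=1
  size 3 → [7,8,9]=1
  size 4 → [5,7,8,9]=1  [6,7,8,9]=1
  size 5 → [5,6,7,8,9]=2
  size 6 → [4,5,6,7,8,9]=2
  size 7 → [2,4,5,6,7,8,9]=2  [3,4,5,6,7,8,9]=2
  size 8 → [1,3,4,5,6,7,8,9]=2  [2,3,4,5,6,7,8,9]=4
  first=0(m) contributes 6
  first=2(i) contributes 2
|[w]| = 8

8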